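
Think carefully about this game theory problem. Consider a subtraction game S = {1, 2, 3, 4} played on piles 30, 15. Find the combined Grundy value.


Subtraction set: {1, 2, 3, 4}
For this subtraction set, G(n) = n mod 5 (period = max + 1 = 5).
Pile 1 (size 30): G(30) = 30 mod 5 = 0
Pile 2 (size 15): G(15) = 15 mod 5 = 0
Total Grundy value = XOR of all: 0 XOR 0 = 0

0


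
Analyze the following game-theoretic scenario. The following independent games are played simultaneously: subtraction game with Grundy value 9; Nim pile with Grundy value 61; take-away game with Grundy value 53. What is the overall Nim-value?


By the Sprague-Grundy theorem, the Grundy value of a sum of games is the XOR of individual Grundy values.
subtraction game: Grundy value = 9. Running XOR: 0 XOR 9 = 9
Nim pile: Grundy value = 61. Running XOR: 9 XOR 61 = 52
take-away game: Grundy value = 53. Running XOR: 52 XOR 53 = 1
The combined Grundy value is 1.

1


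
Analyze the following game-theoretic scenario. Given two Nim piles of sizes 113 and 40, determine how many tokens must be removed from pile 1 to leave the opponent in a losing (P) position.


Piles: 113 and 40
Current XOR: 113 XOR 40 = 89 (non-zero, so this is an N-position).
To make the XOR zero, we need to find a move that balances the piles.
For pile 1 (size 113): target = 113 XOR 89 = 40
We reduce pile 1 from 113 to 40.
Tokens removed: 113 - 40 = 73
Verification: 40 XOR 40 = 0

73


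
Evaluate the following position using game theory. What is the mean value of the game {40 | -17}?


Game = {40 | -17}, a switch {a | b} with numbers a > b.
Its thermograph has left wall a - t and right wall b + t, which meet at t = (a - b)/2, where both equal (a + b)/2. So the mast (mean value) is at (a + b)/2.
Mean = (40 + (-17))/2 = 23/2 = 23/2

23/2


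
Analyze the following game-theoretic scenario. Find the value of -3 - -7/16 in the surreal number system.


x = -3, y = -7/16
Converting to common denominator: 16
x = -48/16, y = -7/16
x - y = -3 - -7/16 = -41/16

-41/16


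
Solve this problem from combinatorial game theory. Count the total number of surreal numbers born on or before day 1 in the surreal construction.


Day 0: {|} = 0 is born. Count = 1.
Day n: the number of surreal numbers born by day n is 2^(n+1) - 1.
By day 0: 2^1 - 1 = 1
By day 1: 2^2 - 1 = 3
By day 1: 3 surreal numbers.

3


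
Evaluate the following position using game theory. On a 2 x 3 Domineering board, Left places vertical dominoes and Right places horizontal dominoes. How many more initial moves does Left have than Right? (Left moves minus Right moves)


Board is 2 x 3 (rows x cols).
Left (vertical) placements: (rows-1) * cols = 1 * 3 = 3
Right (horizontal) placements: rows * (cols-1) = 2 * 2 = 4
Advantage = Left - Right = 3 - 4 = -1

-1


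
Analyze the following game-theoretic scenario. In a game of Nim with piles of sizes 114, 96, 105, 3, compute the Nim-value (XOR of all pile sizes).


We need the XOR (exclusive or) of all pile sizes.
After XOR-ing pile 1 (size 114): 0 XOR 114 = 114
After XOR-ing pile 2 (size 96): 114 XOR 96 = 18
After XOR-ing pile 3 (size 105): 18 XOR 105 = 123
After XOR-ing pile 4 (size 3): 123 XOR 3 = 120
The Nim-value of this position is 120.

120


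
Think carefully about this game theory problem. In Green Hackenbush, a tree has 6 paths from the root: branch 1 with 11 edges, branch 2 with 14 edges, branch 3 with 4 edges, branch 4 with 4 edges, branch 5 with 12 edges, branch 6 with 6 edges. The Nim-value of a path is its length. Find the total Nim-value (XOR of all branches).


The tree has 6 branches from the ground vertex.
In Green Hackenbush, the Nim-value of a simple path of length k is k.
Branch 1: length 11, Nim-value = 11
Branch 2: length 14, Nim-value = 14
Branch 3: length 4, Nim-value = 4
Branch 4: length 4, Nim-value = 4
Branch 5: length 12, Nim-value = 12
Branch 6: length 6, Nim-value = 6
Total Nim-value = XOR of all branch values:
0 XOR 11 = 11
11 XOR 14 = 5
5 XOR 4 = 1
1 XOR 4 = 5
5 XOR 12 = 9
9 XOR 6 = 15
Nim-value of the tree = 15

15


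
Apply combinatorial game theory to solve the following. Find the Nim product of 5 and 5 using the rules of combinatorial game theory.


Nim multiplication is bilinear over XOR: (u XOR v) * w = (u*w) XOR (v*w).
So we split each operand into its bit components and XOR the pairwise Nim products.
5 = 1 + 4 (as XOR of powers of 2).
5 = 1 + 4 (as XOR of powers of 2).
Using the standard Nim-product table on single bits:
  2*2 = 3,   2*4 = 8,   2*8 = 12,
  4*4 = 6,   4*8 = 11,  8*8 = 13,
and  1*x = x (identity), k*l = l*k (commutative).
Pairwise Nim products:
  1 * 1 = 1
  1 * 4 = 4
  4 * 1 = 4
  4 * 4 = 6
XOR them: 1 XOR 4 XOR 4 XOR 6 = 7.
Result: 5 * 5 = 7 (in Nim).

7


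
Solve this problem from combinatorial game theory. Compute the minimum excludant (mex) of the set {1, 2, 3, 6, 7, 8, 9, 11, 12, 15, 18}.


Set = {1, 2, 3, 6, 7, 8, 9, 11, 12, 15, 18}
0 is NOT in the set. This is the mex.
mex = 0

0


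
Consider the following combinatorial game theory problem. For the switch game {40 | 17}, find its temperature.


The game is {40 | 17}, a switch {a | b} with numbers a > b.
Cooling {a | b} by t gives {a - t | b + t}, which stops being hot when a - t = b + t, i.e. at t = (a - b)/2. So the temperature of a switch is (a - b)/2.
Temperature = (Left option - Right option) / 2
= (40 - (17)) / 2
= 23 / 2
= 23/2

23/2


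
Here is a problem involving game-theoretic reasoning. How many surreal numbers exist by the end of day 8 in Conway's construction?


Day 0: {|} = 0 is born. Count = 1.
Day n: the number of surreal numbers born by day n is 2^(n+1) - 1.
By day 0: 2^1 - 1 = 1
By day 1: 2^2 - 1 = 3
By day 2: 2^3 - 1 = 7
By day 3: 2^4 - 1 = 15
By day 4: 2^5 - 1 = 31
By day 5: 2^6 - 1 = 63
By day 6: 2^7 - 1 = 127
By day 7: 2^8 - 1 = 255
By day 8: 2^9 - 1 = 511
By day 8: 511 surreal numbers.

511


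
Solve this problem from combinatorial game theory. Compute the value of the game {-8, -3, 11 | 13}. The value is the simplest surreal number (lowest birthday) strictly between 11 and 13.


Left options: {-8, -3, 11}, max = 11
Right options: {13}, min = 13
All options are numbers and max(Left) < min(Right), so by the simplicity theorem the value is the simplest (earliest-born) number strictly between 11 and 13.
The only integer strictly between 11 and 13 is 12.
No non-integer in the interval can be simpler: if x is a non-integer in the interval, then floor(x) or ceil(x) also lies in the interval (the interval contains an integer), and both are proper prefixes of x's sign expansion, i.e. born earlier. So the game value is 12.
Game value = 12

12


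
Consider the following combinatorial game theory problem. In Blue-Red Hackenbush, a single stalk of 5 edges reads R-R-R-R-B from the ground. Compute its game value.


Edges (from ground): R-R-R-R-B
By Berlekamp's sign-expansion rule, a Blue-Red Hackenbush stalk has the value of the surreal number whose sign sequence is the edge sequence with B -> + and R -> -.
Sign sequence: ----+
Trace the sign expansion in the surreal number tree, starting from 0:
Edge 1: R (sign -) -> bounds (-inf, 0), value = -1
Edge 2: R (sign -) -> bounds (-inf, -1), value = -2
Edge 3: R (sign -) -> bounds (-inf, -2), value = -3
Edge 4: R (sign -) -> bounds (-inf, -3), value = -4
Edge 5: B (sign +) -> bounds (-4, -3), value = -7/2
Game value = -7/2

-7/2


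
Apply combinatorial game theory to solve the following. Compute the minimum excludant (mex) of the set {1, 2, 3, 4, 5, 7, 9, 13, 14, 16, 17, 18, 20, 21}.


Set = {1, 2, 3, 4, 5, 7, 9, 13, 14, 16, 17, 18, 20, 21}
0 is NOT in the set. This is the mex.
mex = 0

0


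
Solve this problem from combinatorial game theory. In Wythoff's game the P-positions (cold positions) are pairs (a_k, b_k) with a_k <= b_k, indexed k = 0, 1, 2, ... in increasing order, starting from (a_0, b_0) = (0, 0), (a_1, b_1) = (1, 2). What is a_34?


By Wythoff's theorem, a_k = floor(k * phi) and b_k = floor(k * phi^2) = a_k + k, where phi = (1 + sqrt(5))/2 is the golden ratio.
phi = (1 + sqrt(5))/2 = 1.618034
k = 34
k * phi = 34 * 1.618034 = 55.013156
a_34 = floor(k * phi) = 55

55


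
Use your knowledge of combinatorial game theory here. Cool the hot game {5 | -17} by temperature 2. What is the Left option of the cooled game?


Original game: {5 | -17} (a switch {a | b} with a > b).
Cooling by t (for t below the temperature (a - b)/2 = 11) taxes each move by t: {a | b} cooled by t is {a - t | b + t}.
Cooling amount: t = 2
Cooled Left option: 5 - 2 = 3
Cooled Right option: -17 + 2 = -15
Cooled game: {3 | -15}
Left option = 3

3


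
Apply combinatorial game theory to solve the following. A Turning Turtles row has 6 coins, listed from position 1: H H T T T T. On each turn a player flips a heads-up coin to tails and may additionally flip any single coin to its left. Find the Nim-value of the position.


Coins: H H T T T T
Key fact: a single head at position k behaves exactly like a Nim heap of size k (turning it to T and optionally flipping a coin at j < k corresponds to moving the heap from k to j, or to 0), and heads combine as a disjunctive sum (two heads at the same place would cancel, matching j XOR j = 0). So the Nim-value is the XOR of the 1-indexed positions of the heads.
Face-up positions (1-indexed): [1, 2]
XOR 0 with 1: 0 XOR 1 = 1
XOR 1 with 2: 1 XOR 2 = 3
Nim-value = 3

3


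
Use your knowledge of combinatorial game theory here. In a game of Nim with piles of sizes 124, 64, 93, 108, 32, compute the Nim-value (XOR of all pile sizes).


We need the XOR (exclusive or) of all pile sizes.
After XOR-ing pile 1 (size 124): 0 XOR 124 = 124
After XOR-ing pile 2 (size 64): 124 XOR 64 = 60
After XOR-ing pile 3 (size 93): 60 XOR 93 = 97
After XOR-ing pile 4 (size 108): 97 XOR 108 = 13
After XOR-ing pile 5 (size 32): 13 XOR 32 = 45
The Nim-value of this position is 45.

45


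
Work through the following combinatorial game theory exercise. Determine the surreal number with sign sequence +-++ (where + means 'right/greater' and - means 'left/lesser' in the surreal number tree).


Sign expansion: +-++
Rule: track bounds (lo, hi), initially (-inf, +inf). On '+', the current value becomes lo and we move to the simplest number in (value, hi): value + 1 if hi = +inf, otherwise the midpoint (value + hi)/2. On '-', the current value becomes hi and we move to value - 1 if lo = -inf, otherwise the midpoint (lo + value)/2.
Start at 0.
Step 1: sign = +, move right. Bounds: (0, +inf). Value = 1
Step 2: sign = -, move left. Bounds: (0, 1). Value = 1/2
Step 3: sign = +, move right. Bounds: (1/2, 1). Value = 3/4
Step 4: sign = +, move right. Bounds: (3/4, 1). Value = 7/8
The surreal number with sign expansion +-++ is 7/8.

7/8


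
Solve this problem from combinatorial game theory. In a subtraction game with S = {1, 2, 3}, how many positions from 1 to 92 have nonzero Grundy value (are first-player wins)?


Subtraction set S = {1, 2, 3}, so G(n) = n mod 4.
G(n) = 0 when n is a multiple of 4.
Multiples of 4 in [1, 92]: 23
N-positions (nonzero Grundy) = 92 - 23 = 69

69


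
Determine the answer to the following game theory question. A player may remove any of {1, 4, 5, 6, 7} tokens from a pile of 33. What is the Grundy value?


The subtraction set is S = {1, 4, 5, 6, 7}.
G(k) = mex{ G(k - s) : s in S, s <= k }. We compute iteratively: G(0) = 0.
G(1) = mex({0}) = 1
G(2) = mex({1}) = 0
G(3) = mex({0}) = 1
G(4) = mex({0, 1}) = 2
G(5) = mex({0, 1, 2}) = 3
G(6) = mex({0, 1, 3}) = 2
G(7) = mex({0, 1, 2}) = 3
G(8) = mex({0, 1, 2, 3}) = 4
G(9) = mex({0, 1, 2, 3, 4}) = 5
G(10) = mex({1, 2, 3, 5}) = 0
G(11) = mex({0, 2, 3}) = 1
G(12) = mex({1, 2, 3, 4}) = 0
G(13) = mex({0, 2, 3, 4, 5}) = 1
G(14) = mex({0, 1, 3, 4, 5}) = 2
G(15) = mex({0, 1, 2, 4, 5}) = 3
G(16) = mex({0, 1, 3, 5}) = 2
Observe that G(10)..G(16) = 0, 1, 0, 1, 2, 3, 2 repeats G(0)..G(6) = 0, 1, 0, 1, 2, 3, 2.
For k >= max(S) = 7, G(k) is determined by the previous 7 values G(k-7)..G(k-1); a window of 7 consecutive values has recurred shifted by 10, so by induction G(k + 10) = G(k) for all k >= 0: the sequence is periodic from the start with period 10.
One period: G(0..9) = 0, 1, 0, 1, 2, 3, 2, 3, 4, 5.
33 mod 10 = 3, so G(33) = G(3) = 1.

1


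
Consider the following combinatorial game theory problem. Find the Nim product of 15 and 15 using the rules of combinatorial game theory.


Nim multiplication is bilinear over XOR: (u XOR v) * w = (u*w) XOR (v*w).
So we split each operand into its bit components and XOR the pairwise Nim products.
15 = 1 + 2 + 4 + 8 (as XOR of powers of 2).
15 = 1 + 2 + 4 + 8 (as XOR of powers of 2).
Using the standard Nim-product table on single bits:
  2*2 = 3,   2*4 = 8,   2*8 = 12,
  4*4 = 6,   4*8 = 11,  8*8 = 13,
and  1*x = x (identity), k*l = l*k (commutative).
Pairwise Nim products:
  1 * 1 = 1
  1 * 2 = 2
  1 * 4 = 4
  1 * 8 = 8
  2 * 1 = 2
  2 * 2 = 3
  2 * 4 = 8
  2 * 8 = 12
  4 * 1 = 4
  4 * 2 = 8
  4 * 4 = 6
  4 * 8 = 11
  8 * 1 = 8
  8 * 2 = 12
  8 * 4 = 11
  8 * 8 = 13
XOR them: 1 XOR 2 XOR 4 XOR 8 XOR 2 XOR 3 XOR 8 XOR 12 XOR 4 XOR 8 XOR 6 XOR 11 XOR 8 XOR 12 XOR 11 XOR 13 = 9.
Result: 15 * 15 = 9 (in Nim).

9


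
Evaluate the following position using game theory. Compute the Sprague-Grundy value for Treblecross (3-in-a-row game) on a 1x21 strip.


Treblecross: place X on empty cells; 3-in-a-row wins.
Playing within two cells of an existing X lets the opponent win at once, so sensible play treats the cells i-2..i+2 around each X as dead. The player left with no safe cell loses, so this is a normal-play take-away game on strips of safe cells.
Placing X at cell i (0-indexed) of a strip of k safe cells leaves independent strips of sizes max(0, i-2) and max(0, k-i-3). Hence G(k) = mex{ G(max(0,i-2)) XOR G(max(0,k-i-3)) : 0 <= i < k }, with G(0) = 0.
G(1): splits (0,0):0^0=0 -> mex({0}) = 1
G(2): splits (0,0):0^0=0 -> mex({0}) = 1
G(3): splits (0,0):0^0=0 -> mex({0}) = 1
G(4): splits (0,1):0^1=1 (0,0):0^0=0 -> mex({0, 1}) = 2
G(5): splits (0,2):0^1=1 (0,1):0^1=1 (0,0):0^0=0 -> mex({0, 1}) = 2
G(6) = mex({1}) = 0
G(7) = mex({0, 1, 2}) = 3
G(8) = mex({0, 1, 2}) = 3
G(9) = mex({0, 2}) = 1
G(10) = mex({0, 2, 3}) = 1
G(11) = mex({0, 3}) = 1
G(12) = mex({1, 3}) = 0
G(13) = mex({0, 1, 2, 3}) = 4
G(14) = mex({0, 1, 2}) = 3
G(15) = mex({0, 1, 2}) = 3
G(16) = mex({0, 1, 2, 4}) = 3
G(17) = mex({0, 1, 3, 4}) = 2
G(18) = mex({0, 1, 3, 4}) = 2
G(19) = mex({0, 1, 3, 5}) = 2
G(20) = mex({0, 1, 2, 3, 5}) = 4
G(21) = mex({0, 1, 2, 3, 5}) = 4
Therefore G(21) = 4.

4


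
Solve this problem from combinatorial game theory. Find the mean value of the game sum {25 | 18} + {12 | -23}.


G1 = {25 | 18}, G2 = {12 | -23}
Each is a switch {a | b} with numbers a > b; its mean value is (a + b)/2, and mean value is additive over game sums: m(G1 + G2) = m(G1) + m(G2).
Mean of G1 = (25 + (18))/2 = 43/2 = 43/2
Mean of G2 = (12 + (-23))/2 = -11/2 = -11/2
Mean of G1 + G2 = 43/2 + -11/2 = 16

16


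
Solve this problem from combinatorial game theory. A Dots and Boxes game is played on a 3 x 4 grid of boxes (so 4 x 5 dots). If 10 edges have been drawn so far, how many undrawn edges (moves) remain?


Grid: 3 x 4 boxes, i.e. 4 rows and 5 columns of dots.
Horizontal edges: (rows + 1) * cols = 4 * 4 = 16
Vertical edges: rows * (cols + 1) = 3 * 5 = 15
Total edges: 16 + 15 = 31
Edges drawn: 10
Remaining: 31 - 10 = 21

21


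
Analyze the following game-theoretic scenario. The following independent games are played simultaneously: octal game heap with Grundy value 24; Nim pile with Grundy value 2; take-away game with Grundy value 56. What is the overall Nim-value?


By the Sprague-Grundy theorem, the Grundy value of a sum of games is the XOR of individual Grundy values.
octal game heap: Grundy value = 24. Running XOR: 0 XOR 24 = 24
Nim pile: Grundy value = 2. Running XOR: 24 XOR 2 = 26
take-away game: Grundy value = 56. Running XOR: 26 XOR 56 = 34
The combined Grundy value is 34.

34


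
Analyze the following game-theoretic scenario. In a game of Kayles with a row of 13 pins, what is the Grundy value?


Kayles: a move removes 1 or 2 adjacent pins from a contiguous row.
Removing pins from a row of k leaves two independent rows (a, b) with a + b = k - 1 (one pin) or a + b = k - 2 (two pins); an end removal gives a = 0.
By Sprague-Grundy, G(k) = mex{ G(a) XOR G(b) } over all these splits. G(0) = 0.
G(1): splits (0,0):0^0=0 -> mex({0}) = 1
G(2): splits (0,1):0^1=1 (0,0):0^0=0 -> mex({0, 1}) = 2
G(3): splits (0,2):0^2=2 (1,1):1^1=0 (0,1):0^1=1 -> mex({0, 1, 2}) = 3
G(4): splits (0,3):0^3=3 (1,2):1^2=3 (0,2):0^2=2 (1,1):1^1=0 -> mex({0, 2, 3}) = 1
G(5): splits (0,4):0^1=1 (1,3):1^3=2 (2,2):2^2=0 (0,3):0^3=3 (1,2):1^2=3 -> mex({0, 1, 2, 3}) = 4
G(6) = mex({0, 1, 2, 4}) = 3
G(7) = mex({0, 1, 3, 4, 5}) = 2
G(8) = mex({0, 2, 3, 5, 6}) = 1
G(9) = mex({0, 1, 2, 3, 6, 7}) = 4
G(10) = mex({0, 1, 3, 4, 5, 7}) = 2
G(11) = mex({0, 1, 2, 3, 4, 5}) = 6
G(12) = mex({0, 1, 2, 3, 5, 6, 7}) = 4
G(13) = mex({0, 2, 3, 4, 6, 7}) = 1
Therefore G(13) = 1.

1


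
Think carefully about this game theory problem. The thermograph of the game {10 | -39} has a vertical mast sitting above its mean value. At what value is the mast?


Game = {10 | -39}, a switch {a | b} with numbers a > b.
Its thermograph has left wall a - t and right wall b + t, which meet at t = (a - b)/2, where both equal (a + b)/2. So the mast (mean value) is at (a + b)/2.
Mean = (10 + (-39))/2 = -29/2 = -29/2

-29/2


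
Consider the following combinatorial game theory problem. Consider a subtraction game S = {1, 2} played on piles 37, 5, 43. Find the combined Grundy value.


Subtraction set: {1, 2}
For this subtraction set, G(n) = n mod 3 (period = max + 1 = 3).
Pile 1 (size 37): G(37) = 37 mod 3 = 1
Pile 2 (size 5): G(5) = 5 mod 3 = 2
Pile 3 (size 43): G(43) = 43 mod 3 = 1
Total Grundy value = XOR of all: 1 XOR 2 XOR 1 = 2

2


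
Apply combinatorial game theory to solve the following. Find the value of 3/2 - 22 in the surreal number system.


x = 3/2, y = 22
Converting to common denominator: 2
x = 3/2, y = 44/2
x - y = 3/2 - 22 = -41/2

-41/2


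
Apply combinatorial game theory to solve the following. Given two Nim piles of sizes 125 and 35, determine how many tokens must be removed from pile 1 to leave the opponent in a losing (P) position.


Piles: 125 and 35
Current XOR: 125 XOR 35 = 94 (non-zero, so this is an N-position).
To make the XOR zero, we need to find a move that balances the piles.
For pile 1 (size 125): target = 125 XOR 94 = 35
We reduce pile 1 from 125 to 35.
Tokens removed: 125 - 35 = 90
Verification: 35 XOR 35 = 0

90


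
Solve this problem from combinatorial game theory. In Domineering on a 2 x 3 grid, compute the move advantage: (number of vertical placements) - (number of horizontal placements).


Board is 2 x 3 (rows x cols).
Left (vertical) placements: (rows-1) * cols = 1 * 3 = 3
Right (horizontal) placements: rows * (cols-1) = 2 * 2 = 4
Advantage = Left - Right = 3 - 4 = -1

-1


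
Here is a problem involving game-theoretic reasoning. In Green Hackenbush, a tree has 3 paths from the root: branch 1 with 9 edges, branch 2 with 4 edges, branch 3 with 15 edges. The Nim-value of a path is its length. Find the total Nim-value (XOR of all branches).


The tree has 3 branches from the ground vertex.
In Green Hackenbush, the Nim-value of a simple path of length k is k.
Branch 1: length 9, Nim-value = 9
Branch 2: length 4, Nim-value = 4
Branch 3: length 15, Nim-value = 15
Total Nim-value = XOR of all branch values:
0 XOR 9 = 9
9 XOR 4 = 13
13 XOR 15 = 2
Nim-value of the tree = 2

2


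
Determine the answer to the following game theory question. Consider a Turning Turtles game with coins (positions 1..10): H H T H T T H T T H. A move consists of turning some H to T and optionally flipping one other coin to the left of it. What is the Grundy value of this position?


Coins: H H T H T T H T T H
Key fact: a single head at position k behaves exactly like a Nim heap of size k (turning it to T and optionally flipping a coin at j < k corresponds to moving the heap from k to j, or to 0), and heads combine as a disjunctive sum (two heads at the same place would cancel, matching j XOR j = 0). So the Nim-value is the XOR of the 1-indexed positions of the heads.
Face-up positions (1-indexed): [1, 2, 4, 7, 10]
XOR 0 with 1: 0 XOR 1 = 1
XOR 1 with 2: 1 XOR 2 = 3
XOR 3 with 4: 3 XOR 4 = 7
XOR 7 with 7: 7 XOR 7 = 0
XOR 0 with 10: 0 XOR 10 = 10
Nim-value = 10

10


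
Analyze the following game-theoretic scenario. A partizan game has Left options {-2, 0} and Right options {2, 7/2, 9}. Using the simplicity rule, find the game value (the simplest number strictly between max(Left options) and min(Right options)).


Left options: {-2, 0}, max = 0
Right options: {2, 7/2, 9}, min = 2
All options are numbers and max(Left) < min(Right), so by the simplicity theorem the value is the simplest (earliest-born) number strictly between 0 and 2.
The only integer strictly between 0 and 2 is 1.
No non-integer in the interval can be simpler: if x is a non-integer in the interval, then floor(x) or ceil(x) also lies in the interval (the interval contains an integer), and both are proper prefixes of x's sign expansion, i.e. born earlier. So the game value is 1.
Game value = 1

1


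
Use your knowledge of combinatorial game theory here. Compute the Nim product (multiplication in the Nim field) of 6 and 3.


Nim multiplication is bilinear over XOR: (u XOR v) * w = (u*w) XOR (v*w).
So we split each operand into its bit components and XOR the pairwise Nim products.
6 = 2 + 4 (as XOR of powers of 2).
3 = 1 + 2 (as XOR of powers of 2).
Using the standard Nim-product table on single bits:
  2*2 = 3,   2*4 = 8,   2*8 = 12,
  4*4 = 6,   4*8 = 11,  8*8 = 13,
and  1*x = x (identity), k*l = l*k (commutative).
Pairwise Nim products:
  2 * 1 = 2
  2 * 2 = 3
  4 * 1 = 4
  4 * 2 = 8
XOR them: 2 XOR 3 XOR 4 XOR 8 = 13.
Result: 6 * 3 = 13 (in Nim).

13


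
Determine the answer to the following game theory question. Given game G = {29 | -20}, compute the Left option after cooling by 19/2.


Original game: {29 | -20} (a switch {a | b} with a > b).
Cooling by t (for t below the temperature (a - b)/2 = 49/2) taxes each move by t: {a | b} cooled by t is {a - t | b + t}.
Cooling amount: t = 19/2
Cooled Left option: 29 - 19/2 = 39/2
Cooled Right option: -20 + 19/2 = -21/2
Cooled game: {39/2 | -21/2}
Left option = 39/2

39/2


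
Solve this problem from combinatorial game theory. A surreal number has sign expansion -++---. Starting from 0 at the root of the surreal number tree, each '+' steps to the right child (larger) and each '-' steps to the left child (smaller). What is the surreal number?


Sign expansion: -++---
Rule: track bounds (lo, hi), initially (-inf, +inf). On '+', the current value becomes lo and we move to the simplest number in (value, hi): value + 1 if hi = +inf, otherwise the midpoint (value + hi)/2. On '-', the current value becomes hi and we move to value - 1 if lo = -inf, otherwise the midpoint (lo + value)/2.
Start at 0.
Step 1: sign = -, move left. Bounds: (-inf, 0). Value = -1
Step 2: sign = +, move right. Bounds: (-1, 0). Value = -1/2
Step 3: sign = +, move right. Bounds: (-1/2, 0). Value = -1/4
Step 4: sign = -, move left. Bounds: (-1/2, -1/4). Value = -3/8
Step 5: sign = -, move left. Bounds: (-1/2, -3/8). Value = -7/16
Step 6: sign = -, move left. Bounds: (-1/2, -7/16). Value = -15/32
The surreal number with sign expansion -++--- is -15/32.

-15/32


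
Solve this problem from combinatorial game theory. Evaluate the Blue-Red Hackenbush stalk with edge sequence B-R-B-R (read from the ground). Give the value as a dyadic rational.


Edges (from ground): B-R-B-R
By Berlekamp's sign-expansion rule, a Blue-Red Hackenbush stalk has the value of the surreal number whose sign sequence is the edge sequence with B -> + and R -> -.
Sign sequence: +-+-
Trace the sign expansion in the surreal number tree, starting from 0:
Edge 1: B (sign +) -> bounds (0, +inf), value = 1
Edge 2: R (sign -) -> bounds (0, 1), value = 1/2
Edge 3: B (sign +) -> bounds (1/2, 1), value = 3/4
Edge 4: R (sign -) -> bounds (1/2, 3/4), value = 5/8
Game value = 5/8

5/8


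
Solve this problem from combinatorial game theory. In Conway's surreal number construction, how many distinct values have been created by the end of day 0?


Day 0: {|} = 0 is born. Count = 1.
Day n: the number of surreal numbers born by day n is 2^(n+1) - 1.
By day 0: 2^1 - 1 = 1
By day 0: 1 surreal numbers.

1


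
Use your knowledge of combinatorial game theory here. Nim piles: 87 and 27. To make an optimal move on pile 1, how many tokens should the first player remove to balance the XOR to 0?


Piles: 87 and 27
Current XOR: 87 XOR 27 = 76 (non-zero, so this is an N-position).
To make the XOR zero, we need to find a move that balances the piles.
For pile 1 (size 87): target = 87 XOR 76 = 27
We reduce pile 1 from 87 to 27.
Tokens removed: 87 - 27 = 60
Verification: 27 XOR 27 = 0

60


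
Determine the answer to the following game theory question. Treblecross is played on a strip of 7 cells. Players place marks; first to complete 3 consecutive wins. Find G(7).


Treblecross: place X on empty cells; 3-in-a-row wins.
Playing within two cells of an existing X lets the opponent win at once, so sensible play treats the cells i-2..i+2 around each X as dead. The player left with no safe cell loses, so this is a normal-play take-away game on strips of safe cells.
Placing X at cell i (0-indexed) of a strip of k safe cells leaves independent strips of sizes max(0, i-2) and max(0, k-i-3). Hence G(k) = mex{ G(max(0,i-2)) XOR G(max(0,k-i-3)) : 0 <= i < k }, with G(0) = 0.
G(1): splits (0,0):0^0=0 -> mex({0}) = 1
G(2): splits (0,0):0^0=0 -> mex({0}) = 1
G(3): splits (0,0):0^0=0 -> mex({0}) = 1
G(4): splits (0,1):0^1=1 (0,0):0^0=0 -> mex({0, 1}) = 2
G(5): splits (0,2):0^1=1 (0,1):0^1=1 (0,0):0^0=0 -> mex({0, 1}) = 2
G(6) = mex({1}) = 0
G(7) = mex({0, 1, 2}) = 3
Therefore G(7) = 3.

3


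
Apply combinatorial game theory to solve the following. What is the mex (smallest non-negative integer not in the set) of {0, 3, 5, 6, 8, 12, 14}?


Set = {0, 3, 5, 6, 8, 12, 14}
0 is in the set.
1 is NOT in the set. This is the mex.
mex = 1

1


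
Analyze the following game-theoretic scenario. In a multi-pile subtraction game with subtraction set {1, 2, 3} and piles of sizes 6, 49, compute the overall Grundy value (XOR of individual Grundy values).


Subtraction set: {1, 2, 3}
For this subtraction set, G(n) = n mod 4 (period = max + 1 = 4).
Pile 1 (size 6): G(6) = 6 mod 4 = 2
Pile 2 (size 49): G(49) = 49 mod 4 = 1
Total Grundy value = XOR of all: 2 XOR 1 = 3

3


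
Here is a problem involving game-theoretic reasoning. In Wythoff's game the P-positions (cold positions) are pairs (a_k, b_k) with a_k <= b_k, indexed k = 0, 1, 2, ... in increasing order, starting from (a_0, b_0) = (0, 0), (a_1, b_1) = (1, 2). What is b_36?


By Wythoff's theorem, a_k = floor(k * phi) and b_k = floor(k * phi^2) = a_k + k, where phi = (1 + sqrt(5))/2 is the golden ratio.
phi = (1 + sqrt(5))/2 = 1.618034
phi^2 = phi + 1 = 2.618034
k = 36
k * phi^2 = 36 * 2.618034 = 94.249224
b_36 = floor(k * phi^2) = 94 (check: a_36 + k = 58 + 36 = 94)

94


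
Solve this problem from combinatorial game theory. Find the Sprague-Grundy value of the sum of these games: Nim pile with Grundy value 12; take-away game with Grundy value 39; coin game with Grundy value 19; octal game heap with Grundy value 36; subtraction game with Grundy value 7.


By the Sprague-Grundy theorem, the Grundy value of a sum of games is the XOR of individual Grundy values.
Nim pile: Grundy value = 12. Running XOR: 0 XOR 12 = 12
take-away game: Grundy value = 39. Running XOR: 12 XOR 39 = 43
coin game: Grundy value = 19. Running XOR: 43 XOR 19 = 56
octal game heap: Grundy value = 36. Running XOR: 56 XOR 36 = 28
subtraction game: Grundy value = 7. Running XOR: 28 XOR 7 = 27
The combined Grundy value is 27.

27


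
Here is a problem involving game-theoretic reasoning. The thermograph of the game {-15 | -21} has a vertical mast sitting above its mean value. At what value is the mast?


Game = {-15 | -21}, a switch {a | b} with numbers a > b.
Its thermograph has left wall a - t and right wall b + t, which meet at t = (a - b)/2, where both equal (a + b)/2. So the mast (mean value) is at (a + b)/2.
Mean = (-15 + (-21))/2 = -36/2 = -18

-18


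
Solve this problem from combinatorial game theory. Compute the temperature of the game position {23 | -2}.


The game is {23 | -2}, a switch {a | b} with numbers a > b.
Cooling {a | b} by t gives {a - t | b + t}, which stops being hot when a - t = b + t, i.e. at t = (a - b)/2. So the temperature of a switch is (a - b)/2.
Temperature = (Left option - Right option) / 2
= (23 - (-2)) / 2
= 25 / 2
= 25/2

25/2


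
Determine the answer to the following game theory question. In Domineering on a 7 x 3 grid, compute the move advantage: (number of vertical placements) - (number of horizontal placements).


Board is 7 x 3 (rows x cols).
Left (vertical) placements: (rows-1) * cols = 6 * 3 = 18
Right (horizontal) placements: rows * (cols-1) = 7 * 2 = 14
Advantage = Left - Right = 18 - 14 = 4

4


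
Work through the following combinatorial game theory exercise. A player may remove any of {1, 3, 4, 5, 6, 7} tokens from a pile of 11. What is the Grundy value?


The subtraction set is S = {1, 3, 4, 5, 6, 7}.
G(k) = mex{ G(k - s) : s in S, s <= k }. We compute iteratively: G(0) = 0.
G(1) = mex({0}) = 1
G(2) = mex({1}) = 0
G(3) = mex({0}) = 1
G(4) = mex({0, 1}) = 2
G(5) = mex({0, 1, 2}) = 3
G(6) = mex({0, 1, 3}) = 2
G(7) = mex({0, 1, 2}) = 3
G(8) = mex({0, 1, 2, 3}) = 4
G(9) = mex({0, 1, 2, 3, 4}) = 5
G(10) = mex({1, 2, 3, 5}) = 0
G(11) = mex({0, 2, 3, 4}) = 1
Therefore G(11) = 1.

1


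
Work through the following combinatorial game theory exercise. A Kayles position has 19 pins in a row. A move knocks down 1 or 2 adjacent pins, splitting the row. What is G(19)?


Kayles: a move removes 1 or 2 adjacent pins from a contiguous row.
Removing pins from a row of k leaves two independent rows (a, b) with a + b = k - 1 (one pin) or a + b = k - 2 (two pins); an end removal gives a = 0.
By Sprague-Grundy, G(k) = mex{ G(a) XOR G(b) } over all these splits. G(0) = 0.
G(1): splits (0,0):0^0=0 -> mex({0}) = 1
G(2): splits (0,1):0^1=1 (0,0):0^0=0 -> mex({0, 1}) = 2
G(3): splits (0,2):0^2=2 (1,1):1^1=0 (0,1):0^1=1 -> mex({0, 1, 2}) = 3
G(4): splits (0,3):0^3=3 (1,2):1^2=3 (0,2):0^2=2 (1,1):1^1=0 -> mex({0, 2, 3}) = 1
G(5): splits (0,4):0^1=1 (1,3):1^3=2 (2,2):2^2=0 (0,3):0^3=3 (1,2):1^2=3 -> mex({0, 1, 2, 3}) = 4
G(6) = mex({0, 1, 2, 4}) = 3
G(7) = mex({0, 1, 3, 4, 5}) = 2
G(8) = mex({0, 2, 3, 5, 6}) = 1
G(9) = mex({0, 1, 2, 3, 6, 7}) = 4
G(10) = mex({0, 1, 3, 4, 5, 7}) = 2
G(11) = mex({0, 1, 2, 3, 4, 5}) = 6
G(12) = mex({0, 1, 2, 3, 5, 6, 7}) = 4
G(13) = mex({0, 2, 3, 4, 6, 7}) = 1
G(14) = mex({0, 1, 4, 5, 6, 7}) = 2
G(15) = mex({0, 1, 2, 3, 4, 5, 6}) = 7
G(16) = mex({0, 2, 3, 5, 6, 7}) = 1
G(17) = mex({0, 1, 2, 3, 5, 6, 7}) = 4
G(18) = mex({0, 1, 2, 4, 5, 6}) = 3
G(19) = mex({0, 1, 3, 4, 5, 7}) = 2
Therefore G(19) = 2.

2


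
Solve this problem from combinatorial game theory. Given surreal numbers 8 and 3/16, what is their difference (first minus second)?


x = 8, y = 3/16
Converting to common denominator: 16
x = 128/16, y = 3/16
x - y = 8 - 3/16 = 125/16

125/16


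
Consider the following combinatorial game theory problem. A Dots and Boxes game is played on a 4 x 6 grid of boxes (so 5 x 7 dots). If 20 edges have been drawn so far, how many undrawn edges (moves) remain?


Grid: 4 x 6 boxes, i.e. 5 rows and 7 columns of dots.
Horizontal edges: (rows + 1) * cols = 5 * 6 = 30
Vertical edges: rows * (cols + 1) = 4 * 7 = 28
Total edges: 30 + 28 = 58
Edges drawn: 20
Remaining: 58 - 20 = 38

38


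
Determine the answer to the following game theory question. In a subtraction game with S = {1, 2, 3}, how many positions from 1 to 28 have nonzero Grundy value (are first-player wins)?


Subtraction set S = {1, 2, 3}, so G(n) = n mod 4.
G(n) = 0 when n is a multiple of 4.
Multiples of 4 in [1, 28]: 7
N-positions (nonzero Grundy) = 28 - 7 = 21

21


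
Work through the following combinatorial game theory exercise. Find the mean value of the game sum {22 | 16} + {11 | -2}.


G1 = {22 | 16}, G2 = {11 | -2}
Each is a switch {a | b} with numbers a > b; its mean value is (a + b)/2, and mean value is additive over game sums: m(G1 + G2) = m(G1) + m(G2).
Mean of G1 = (22 + (16))/2 = 38/2 = 19
Mean of G2 = (11 + (-2))/2 = 9/2 = 9/2
Mean of G1 + G2 = 19 + 9/2 = 47/2

47/2


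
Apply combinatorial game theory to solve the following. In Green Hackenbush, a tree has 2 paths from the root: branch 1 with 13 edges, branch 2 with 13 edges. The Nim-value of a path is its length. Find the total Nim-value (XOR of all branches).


The tree has 2 branches from the ground vertex.
In Green Hackenbush, the Nim-value of a simple path of length k is k.
Branch 1: length 13, Nim-value = 13
Branch 2: length 13, Nim-value = 13
Total Nim-value = XOR of all branch values:
0 XOR 13 = 13
13 XOR 13 = 0
Nim-value of the tree = 0

0


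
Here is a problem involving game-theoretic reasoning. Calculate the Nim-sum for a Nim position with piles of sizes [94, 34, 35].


We need the XOR (exclusive or) of all pile sizes.
After XOR-ing pile 1 (size 94): 0 XOR 94 = 94
After XOR-ing pile 2 (size 34): 94 XOR 34 = 124
After XOR-ing pile 3 (size 35): 124 XOR 35 = 95
The Nim-value of this position is 95.

95


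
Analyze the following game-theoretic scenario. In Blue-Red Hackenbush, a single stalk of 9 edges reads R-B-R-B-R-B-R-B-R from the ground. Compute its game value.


Edges (from ground): R-B-R-B-R-B-R-B-R
By Berlekamp's sign-expansion rule, a Blue-Red Hackenbush stalk has the value of the surreal number whose sign sequence is the edge sequence with B -> + and R -> -.
Sign sequence: -+-+-+-+-
Trace the sign expansion in the surreal number tree, starting from 0:
Edge 1: R (sign -) -> bounds (-inf, 0), value = -1
Edge 2: B (sign +) -> bounds (-1, 0), value = -1/2
Edge 3: R (sign -) -> bounds (-1, -1/2), value = -3/4
Edge 4: B (sign +) -> bounds (-3/4, -1/2), value = -5/8
Edge 5: R (sign -) -> bounds (-3/4, -5/8), value = -11/16
Edge 6: B (sign +) -> bounds (-11/16, -5/8), value = -21/32
Edge 7: R (sign -) -> bounds (-11/16, -21/32), value = -43/64
Edge 8: B (sign +) -> bounds (-43/64, -21/32), value = -85/128
Edge 9: R (sign -) -> bounds (-43/64, -85/128), value = -171/256
Game value = -171/256

-171/256


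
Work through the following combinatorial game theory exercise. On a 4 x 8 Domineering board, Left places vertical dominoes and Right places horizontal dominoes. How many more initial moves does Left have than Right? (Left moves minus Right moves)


Board is 4 x 8 (rows x cols).
Left (vertical) placements: (rows-1) * cols = 3 * 8 = 24
Right (horizontal) placements: rows * (cols-1) = 4 * 7 = 28
Advantage = Left - Right = 24 - 28 = -4

-4


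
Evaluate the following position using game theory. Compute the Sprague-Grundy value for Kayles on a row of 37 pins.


Kayles: a move removes 1 or 2 adjacent pins from a contiguous row.
Removing pins from a row of k leaves two independent rows (a, b) with a + b = k - 1 (one pin) or a + b = k - 2 (two pins); an end removal gives a = 0.
By Sprague-Grundy, G(k) = mex{ G(a) XOR G(b) } over all these splits. G(0) = 0.
G(1): splits (0,0):0^0=0 -> mex({0}) = 1
G(2): splits (0,1):0^1=1 (0,0):0^0=0 -> mex({0, 1}) = 2
G(3): splits (0,2):0^2=2 (1,1):1^1=0 (0,1):0^1=1 -> mex({0, 1, 2}) = 3
G(4): splits (0,3):0^3=3 (1,2):1^2=3 (0,2):0^2=2 (1,1):1^1=0 -> mex({0, 2, 3}) = 1
G(5): splits (0,4):0^1=1 (1,3):1^3=2 (2,2):2^2=0 (0,3):0^3=3 (1,2):1^2=3 -> mex({0, 1, 2, 3}) = 4
G(6) = mex({0, 1, 2, 4}) = 3
G(7) = mex({0, 1, 3, 4, 5}) = 2
G(8) = mex({0, 2, 3, 5, 6}) = 1
G(9) = mex({0, 1, 2, 3, 6, 7}) = 4
G(10) = mex({0, 1, 3, 4, 5, 7}) = 2
G(11) = mex({0, 1, 2, 3, 4, 5}) = 6
G(12) = mex({0, 1, 2, 3, 5, 6, 7}) = 4
G(13) = mex({0, 2, 3, 4, 6, 7}) = 1
G(14) = mex({0, 1, 4, 5, 6, 7}) = 2
G(15) = mex({0, 1, 2, 3, 4, 5, 6}) = 7
G(16) = mex({0, 2, 3, 5, 6, 7}) = 1
G(17) = mex({0, 1, 2, 3, 5, 6, 7}) = 4
G(18) = mex({0, 1, 2, 4, 5, 6}) = 3
G(19) = mex({0, 1, 3, 4, 5, 7}) = 2
G(20) = mex({0, 2, 3, 4, 5, 6, 7}) = 1
G(21) = mex({0, 1, 2, 3, 5, 6, 7}) = 4
G(22) = mex({0, 1, 2, 3, 4, 5, 7}) = 6
G(23) = mex({0, 1, 2, 3, 4, 5, 6}) = 7
G(24) = mex({0, 1, 2, 3, 5, 6, 7}) = 4
G(25) = mex({0, 2, 3, 4, 6, 7}) = 1
G(26) = mex({0, 1, 3, 4, 5, 6, 7}) = 2
G(27) = mex({0, 1, 2, 3, 4, 5, 6, 7}) = 8
G(28) = mex({0, 1, 2, 3, 4, 6, 7, 8}) = 5
G(29) = mex({0, 1, 2, 3, 5, 6, 7, 8, 9}) = 4
G(30) = mex({0, 1, 2, 3, 4, 5, 6, 9, 10}) = 7
G(31) = mex({0, 1, 3, 4, 5, 7, 10, 11}) = 2
G(32) = mex({0, 2, 3, 4, 5, 6, 7, 9, 11}) = 1
G(33) = mex({0, 1, 2, 3, 4, 5, 6, 7, 9, 12}) = 8
G(34) = mex({0, 1, 2, 3, 4, 5, 7, 8, 11, 12}) = 6
G(35) = mex({0, 1, 2, 3, 4, 5, 6, 8, 9, 10, 11}) = 7
G(36) = mex({0, 1, 2, 3, 5, 6, 7, 9, 10}) = 4
G(37) = mex({0, 2, 3, 4, 6, 7, 9, 10, 11, 12}) = 1
Therefore G(37) = 1.

1


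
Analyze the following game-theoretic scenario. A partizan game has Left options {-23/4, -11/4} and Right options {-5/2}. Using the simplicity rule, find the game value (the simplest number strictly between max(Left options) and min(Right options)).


Left options: {-23/4, -11/4}, max = -11/4
Right options: {-5/2}, min = -5/2
All options are numbers and max(Left) < min(Right), so by the simplicity theorem the value is the simplest (earliest-born) number strictly between -11/4 and -5/2.
No integer lies strictly between -11/4 and -5/2, so the value is the dyadic rational m/2^k in the interval with the smallest k (then m odd); search k = 1, 2, ...:
Denominator 2: no odd multiple of 1/2 lies strictly between -11/4 and -5/2.
Denominator 4: no odd multiple of 1/4 lies strictly between -11/4 and -5/2.
Denominator 8: -21/8 lies strictly between -11/4 and -5/2 -- found.
The simplest number in the interval is -21/8.
Game value = -21/8

-21/8


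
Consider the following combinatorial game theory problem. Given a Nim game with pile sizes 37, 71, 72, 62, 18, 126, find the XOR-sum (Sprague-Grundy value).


We need the XOR (exclusive or) of all pile sizes.
After XOR-ing pile 1 (size 37): 0 XOR 37 = 37
After XOR-ing pile 2 (size 71): 37 XOR 71 = 98
After XOR-ing pile 3 (size 72): 98 XOR 72 = 42
After XOR-ing pile 4 (size 62): 42 XOR 62 = 20
After XOR-ing pile 5 (size 18): 20 XOR 18 = 6
After XOR-ing pile 6 (size 126): 6 XOR 126 = 120
The Nim-value of this position is 120.

120


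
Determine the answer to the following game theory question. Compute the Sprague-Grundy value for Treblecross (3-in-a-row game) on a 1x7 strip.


Treblecross: place X on empty cells; 3-in-a-row wins.
Playing within two cells of an existing X lets the opponent win at once, so sensible play treats the cells i-2..i+2 around each X as dead. The player left with no safe cell loses, so this is a normal-play take-away game on strips of safe cells.
Placing X at cell i (0-indexed) of a strip of k safe cells leaves independent strips of sizes max(0, i-2) and max(0, k-i-3). Hence G(k) = mex{ G(max(0,i-2)) XOR G(max(0,k-i-3)) : 0 <= i < k }, with G(0) = 0.
G(1): splits (0,0):0^0=0 -> mex({0}) = 1
G(2): splits (0,0):0^0=0 -> mex({0}) = 1
G(3): splits (0,0):0^0=0 -> mex({0}) = 1
G(4): splits (0,1):0^1=1 (0,0):0^0=0 -> mex({0, 1}) = 2
G(5): splits (0,2):0^1=1 (0,1):0^1=1 (0,0):0^0=0 -> mex({0, 1}) = 2
G(6) = mex({1}) = 0
G(7) = mex({0, 1, 2}) = 3
Therefore G(7) = 3.

3


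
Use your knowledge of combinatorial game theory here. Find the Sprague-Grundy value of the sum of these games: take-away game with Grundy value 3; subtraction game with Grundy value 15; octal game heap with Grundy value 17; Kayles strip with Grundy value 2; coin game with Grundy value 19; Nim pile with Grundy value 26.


By the Sprague-Grundy theorem, the Grundy value of a sum of games is the XOR of individual Grundy values.
take-away game: Grundy value = 3. Running XOR: 0 XOR 3 = 3
subtraction game: Grundy value = 15. Running XOR: 3 XOR 15 = 12
octal game heap: Grundy value = 17. Running XOR: 12 XOR 17 = 29
Kayles strip: Grundy value = 2. Running XOR: 29 XOR 2 = 31
coin game: Grundy value = 19. Running XOR: 31 XOR 19 = 12
Nim pile: Grundy value = 26. Running XOR: 12 XOR 26 = 22
The combined Grundy value is 22.

22
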